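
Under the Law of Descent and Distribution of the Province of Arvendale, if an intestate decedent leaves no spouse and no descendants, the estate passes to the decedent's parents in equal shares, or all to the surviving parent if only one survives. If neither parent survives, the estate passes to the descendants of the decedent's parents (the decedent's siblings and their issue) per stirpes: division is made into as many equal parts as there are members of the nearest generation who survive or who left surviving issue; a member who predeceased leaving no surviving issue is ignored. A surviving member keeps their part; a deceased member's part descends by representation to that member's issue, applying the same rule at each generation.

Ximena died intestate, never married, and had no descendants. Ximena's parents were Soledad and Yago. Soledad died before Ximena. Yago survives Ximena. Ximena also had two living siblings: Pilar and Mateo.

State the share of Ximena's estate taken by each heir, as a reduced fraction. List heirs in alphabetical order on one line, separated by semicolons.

Only one parent, Yago, survives, so Yago takes the entire estate. The siblings take nothing because a surviving parent has priority.

Yago 1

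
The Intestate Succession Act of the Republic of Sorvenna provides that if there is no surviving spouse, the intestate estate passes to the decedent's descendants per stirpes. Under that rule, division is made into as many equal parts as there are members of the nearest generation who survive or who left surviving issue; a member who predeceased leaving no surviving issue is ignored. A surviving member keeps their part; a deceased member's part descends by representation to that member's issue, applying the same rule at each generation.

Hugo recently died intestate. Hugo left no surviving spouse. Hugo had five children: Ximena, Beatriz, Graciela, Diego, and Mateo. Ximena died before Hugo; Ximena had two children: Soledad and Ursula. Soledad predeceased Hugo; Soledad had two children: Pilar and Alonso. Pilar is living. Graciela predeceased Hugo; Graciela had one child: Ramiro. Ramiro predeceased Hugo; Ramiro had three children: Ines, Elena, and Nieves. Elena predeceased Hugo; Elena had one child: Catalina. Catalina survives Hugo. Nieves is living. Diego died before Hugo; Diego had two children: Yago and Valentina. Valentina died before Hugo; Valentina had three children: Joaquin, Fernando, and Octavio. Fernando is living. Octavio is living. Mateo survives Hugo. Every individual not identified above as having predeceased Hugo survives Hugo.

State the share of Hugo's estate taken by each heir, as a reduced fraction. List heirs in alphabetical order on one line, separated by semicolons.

Alonso 1/20; Beatriz 1/5; Catalina 1/15; Fernando 1/30; Ines 1/15; Joaquin 1/30; Mateo 1/5; Nieves 1/15; Octavio 1/30; Pilar 1/20; Ursula 1/10; Yago 1/10

There is no surviving spouse, so the entire estate passes to Hugo's descendants per stirpes.
The estate is divided into 5 equal shares of 1/5 among Ximena, Beatriz, Graciela, Diego, Mateo.
Ximena predeceased; the 1/5 allotted to Ximena's branch passes to Ximena's issue by representation.
The 1/5 is divided into 2 equal shares of 1/10 among Soledad, Ursula.
Soledad predeceased; the 1/10 allotted to Soledad's branch passes to Soledad's issue by representation.
The 1/10 is divided into 2 equal shares of 1/20 among Pilar, Alonso.
Pilar is living and takes 1/20.
Alonso is living and takes 1/20.
Ursula is living and takes 1/10.
Beatriz is living and takes 1/5.
Graciela predeceased; the 1/5 allotted to Graciela's branch passes to Graciela's issue by representation.
Ramiro's line is the sole branch at this level, so the full 1/5 passes to Ramiro's issue by representation.
The 1/5 is divided into 3 equal shares of 1/15 among Ines, Elena, Nieves.
Ines is living and takes 1/15.
Elena predeceased; the 1/15 allotted to Elena's branch passes to Elena's issue by representation.
Catalina is the sole taker at this level and receives the full 1/15.
Nieves is living and takes 1/15.
Diego predeceased; the 1/5 allotted to Diego's branch passes to Diego's issue by representation.
The 1/5 is divided into 2 equal shares of 1/10 among Yago, Valentina.
Yago is living and takes 1/10.
Valentina predeceased; the 1/10 allotted to Valentina's branch passes to Valentina's issue by representation.
The 1/10 is divided into 3 equal shares of 1/30 among Joaquin, Fernando, Octavio.
Joaquin is living and takes 1/30.
Fernando is living and takes 1/30.
Octavio is living and takes 1/30.
Mateo is living and takes 1/5.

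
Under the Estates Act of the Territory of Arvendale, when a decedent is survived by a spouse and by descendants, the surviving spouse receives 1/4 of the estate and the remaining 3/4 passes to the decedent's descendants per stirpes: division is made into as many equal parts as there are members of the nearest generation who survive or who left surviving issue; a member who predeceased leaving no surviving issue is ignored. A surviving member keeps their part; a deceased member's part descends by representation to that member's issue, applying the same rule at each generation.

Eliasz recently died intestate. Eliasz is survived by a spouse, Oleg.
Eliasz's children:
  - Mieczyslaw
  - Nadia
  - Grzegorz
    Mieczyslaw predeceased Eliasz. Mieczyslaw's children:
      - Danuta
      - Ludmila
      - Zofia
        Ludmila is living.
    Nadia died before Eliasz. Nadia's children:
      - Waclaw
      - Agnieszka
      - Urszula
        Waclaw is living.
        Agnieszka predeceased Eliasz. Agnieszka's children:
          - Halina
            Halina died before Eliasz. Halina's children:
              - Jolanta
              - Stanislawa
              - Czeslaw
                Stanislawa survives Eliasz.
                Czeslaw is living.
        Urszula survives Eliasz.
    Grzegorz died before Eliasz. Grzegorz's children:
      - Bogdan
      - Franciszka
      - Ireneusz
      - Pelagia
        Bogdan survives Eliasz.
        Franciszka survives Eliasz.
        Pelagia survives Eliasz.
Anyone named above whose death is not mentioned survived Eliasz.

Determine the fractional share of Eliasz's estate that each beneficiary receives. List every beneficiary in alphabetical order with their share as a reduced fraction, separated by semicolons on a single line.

Bogdan 1/16; Czeslaw 1/36; Danuta 1/12; Franciszka 1/16; Ireneusz 1/16; Jolanta 1/36; Ludmila 1/12; Oleg 1/4; Pelagia 1/16; Stanislawa 1/36; Urszula 1/12; Waclaw 1/12; Zofia 1/12

Oleg, as surviving spouse, takes 1/4.
The remaining 3/4 passes to Eliasz's descendants per stirpes.
The 3/4 is divided into 3 equal shares of 1/4 among Mieczyslaw, Nadia, Grzegorz.
Mieczyslaw predeceased; the 1/4 allotted to Mieczyslaw's branch passes to Mieczyslaw's issue by representation.
The 1/4 is divided into 3 equal shares of 1/12 among Danuta, Ludmila, Zofia.
Danuta is living and takes 1/12.
Ludmila is living and takes 1/12.
Zofia is living and takes 1/12.
Nadia predeceased; the 1/4 allotted to Nadia's branch passes to Nadia's issue by representation.
The 1/4 is divided into 3 equal shares of 1/12 among Waclaw, Agnieszka, Urszula.
Waclaw is living and takes 1/12.
Agnieszka predeceased; the 1/12 allotted to Agnieszka's branch passes to Agnieszka's issue by representation.
Halina's line is the sole branch at this level, so the full 1/12 passes to Halina's issue by representation.
The 1/12 is divided into 3 equal shares of 1/36 among Jolanta, Stanislawa, Czeslaw.
Jolanta is living and takes 1/36.
Stanislawa is living and takes 1/36.
Czeslaw is living and takes 1/36.
Urszula is living and takes 1/12.
Grzegorz predeceased; the 1/4 allotted to Grzegorz's branch passes to Grzegorz's issue by representation.
The 1/4 is divided into 4 equal shares of 1/16 among Bogdan, Franciszka, Ireneusz, Pelagia.
Bogdan is living and takes 1/16.
Franciszka is living and takes 1/16.
Ireneusz is living and takes 1/16.
Pelagia is living and takes 1/16.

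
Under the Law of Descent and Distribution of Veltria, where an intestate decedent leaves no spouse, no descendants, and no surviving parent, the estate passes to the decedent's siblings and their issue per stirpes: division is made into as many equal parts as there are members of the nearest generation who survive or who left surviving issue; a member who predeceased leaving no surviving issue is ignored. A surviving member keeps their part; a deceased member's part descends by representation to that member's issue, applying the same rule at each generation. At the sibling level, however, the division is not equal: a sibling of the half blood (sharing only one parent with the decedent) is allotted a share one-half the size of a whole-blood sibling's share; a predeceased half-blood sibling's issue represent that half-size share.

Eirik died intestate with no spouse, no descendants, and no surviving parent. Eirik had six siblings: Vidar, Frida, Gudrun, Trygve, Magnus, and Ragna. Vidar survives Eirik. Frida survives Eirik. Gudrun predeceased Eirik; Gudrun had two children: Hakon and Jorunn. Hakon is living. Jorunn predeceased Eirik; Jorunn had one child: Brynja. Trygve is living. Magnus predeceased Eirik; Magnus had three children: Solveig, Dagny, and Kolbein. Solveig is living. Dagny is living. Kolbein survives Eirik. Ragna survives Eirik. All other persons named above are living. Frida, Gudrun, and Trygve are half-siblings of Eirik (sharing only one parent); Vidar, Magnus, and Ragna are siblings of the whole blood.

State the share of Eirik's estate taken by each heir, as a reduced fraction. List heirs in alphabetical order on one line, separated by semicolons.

Brynja 1/18; Dagny 2/27; Frida 1/9; Hakon 1/18; Kolbein 2/27; Ragna 2/9; Solveig 2/27; Trygve 1/9; Vidar 2/9

No spouse, descendants, or parent survives, so the estate passes to Eirik's siblings per stirpes.
Half-blood siblings count for one-half the weight of whole-blood siblings at the initial division.
Dividing 1 in proportion to weights (total weight 9/2): Vidar (weight 1) → 2/9; Frida (weight 1/2) → 1/9; Gudrun (weight 1/2) → 1/9; Trygve (weight 1/2) → 1/9; Magnus (weight 1) → 2/9; Ragna (weight 1) → 2/9.
Vidar is living and takes 2/9.
Frida is living and takes 1/9.
Gudrun predeceased; the 1/9 allotted to Gudrun's branch passes to Gudrun's issue by representation.
The 1/9 is divided into 2 equal shares of 1/18 among Hakon, Jorunn.
Hakon is living and takes 1/18.
Jorunn predeceased; the 1/18 allotted to Jorunn's branch passes to Jorunn's issue by representation.
Brynja is the sole taker at this level and receives the full 1/18.
Trygve is living and takes 1/9.
Magnus predeceased; the 2/9 allotted to Magnus's branch passes to Magnus's issue by representation.
The 2/9 is divided into 3 equal shares of 2/27 among Solveig, Dagny, Kolbein.
Solveig is living and takes 2/27.
Dagny is living and takes 2/27.
Kolbein is living and takes 2/27.
Ragna is living and takes 2/9.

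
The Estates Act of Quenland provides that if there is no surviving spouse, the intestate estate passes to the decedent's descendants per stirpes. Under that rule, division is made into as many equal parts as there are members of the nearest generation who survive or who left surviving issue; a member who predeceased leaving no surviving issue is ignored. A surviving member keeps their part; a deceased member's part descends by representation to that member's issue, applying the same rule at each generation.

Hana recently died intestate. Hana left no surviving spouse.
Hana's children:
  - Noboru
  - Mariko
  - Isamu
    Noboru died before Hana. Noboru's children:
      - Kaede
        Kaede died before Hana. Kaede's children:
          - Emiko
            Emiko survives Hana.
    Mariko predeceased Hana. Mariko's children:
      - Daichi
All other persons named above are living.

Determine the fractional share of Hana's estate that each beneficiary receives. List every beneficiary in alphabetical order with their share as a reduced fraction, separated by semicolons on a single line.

Daichi 1/3; Emiko 1/3; Isamu 1/3

There is no surviving spouse, so the entire estate passes to Hana's descendants per stirpes.
The estate is divided into 3 equal shares of 1/3 among Noboru, Mariko, Isamu.
Noboru predeceased; the 1/3 allotted to Noboru's branch passes to Noboru's issue by representation.
Kaede's line is the sole branch at this level, so the full 1/3 passes to Kaede's issue by representation.
Emiko is the sole taker at this level and receives the full 1/3.
Mariko predeceased; the 1/3 allotted to Mariko's branch passes to Mariko's issue by representation.
Daichi is the sole taker at this level and receives the full 1/3.
Isamu is living and takes 1/3.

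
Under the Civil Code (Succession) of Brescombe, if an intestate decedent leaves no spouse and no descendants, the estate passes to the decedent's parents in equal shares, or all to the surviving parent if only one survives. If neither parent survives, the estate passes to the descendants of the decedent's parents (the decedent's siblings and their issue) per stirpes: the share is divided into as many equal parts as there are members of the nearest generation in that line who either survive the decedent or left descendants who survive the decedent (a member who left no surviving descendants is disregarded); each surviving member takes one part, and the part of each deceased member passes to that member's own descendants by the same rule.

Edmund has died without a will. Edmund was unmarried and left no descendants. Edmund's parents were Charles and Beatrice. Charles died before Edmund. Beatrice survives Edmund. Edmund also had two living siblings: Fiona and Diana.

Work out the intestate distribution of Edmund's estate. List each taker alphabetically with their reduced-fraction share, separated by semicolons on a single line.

Beatrice 1

Only one parent, Beatrice, survives, so Beatrice takes the entire estate. The siblings take nothing because a surviving parent has priority.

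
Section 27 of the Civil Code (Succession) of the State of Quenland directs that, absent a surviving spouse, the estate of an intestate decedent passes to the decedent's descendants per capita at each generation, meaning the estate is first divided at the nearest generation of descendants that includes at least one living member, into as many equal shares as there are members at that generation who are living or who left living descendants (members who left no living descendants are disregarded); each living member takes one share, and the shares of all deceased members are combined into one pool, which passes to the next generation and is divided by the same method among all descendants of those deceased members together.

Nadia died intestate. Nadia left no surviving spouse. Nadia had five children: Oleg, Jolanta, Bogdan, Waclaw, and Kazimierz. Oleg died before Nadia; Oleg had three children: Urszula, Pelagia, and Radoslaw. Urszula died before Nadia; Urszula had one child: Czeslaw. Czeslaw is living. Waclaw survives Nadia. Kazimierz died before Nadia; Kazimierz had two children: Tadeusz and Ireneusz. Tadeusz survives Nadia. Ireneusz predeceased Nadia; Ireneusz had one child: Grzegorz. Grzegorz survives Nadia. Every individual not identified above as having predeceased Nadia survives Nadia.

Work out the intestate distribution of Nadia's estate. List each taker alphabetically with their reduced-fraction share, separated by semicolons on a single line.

Bogdan 1/5; Czeslaw 2/25; Grzegorz 2/25; Jolanta 1/5; Pelagia 2/25; Radoslaw 2/25; Tadeusz 2/25; Waclaw 1/5

There is no surviving spouse, so the entire estate passes to Nadia's descendants per capita at each generation.
At generation 1 (Oleg, Jolanta, Bogdan, Waclaw, Kazimierz) there are 5 shares of (1)/5 = 1/5 each.
Living: Jolanta, Bogdan, and Waclaw — each takes 1/5.
Deceased: Oleg and Kazimierz. Their combined 2/5 is pooled and carried to generation 2.
At generation 2 (Urszula, Pelagia, Radoslaw, Tadeusz, Ireneusz) there are 5 shares of (2/5)/5 = 2/25 each.
Living: Pelagia, Radoslaw, and Tadeusz — each takes 2/25.
Deceased: Urszula and Ireneusz. Their combined 4/25 is pooled and carried to generation 3.
At generation 3 (Czeslaw, Grzegorz) there are 2 shares of (4/25)/2 = 2/25 each.
Living: Czeslaw and Grzegorz — each takes 2/25.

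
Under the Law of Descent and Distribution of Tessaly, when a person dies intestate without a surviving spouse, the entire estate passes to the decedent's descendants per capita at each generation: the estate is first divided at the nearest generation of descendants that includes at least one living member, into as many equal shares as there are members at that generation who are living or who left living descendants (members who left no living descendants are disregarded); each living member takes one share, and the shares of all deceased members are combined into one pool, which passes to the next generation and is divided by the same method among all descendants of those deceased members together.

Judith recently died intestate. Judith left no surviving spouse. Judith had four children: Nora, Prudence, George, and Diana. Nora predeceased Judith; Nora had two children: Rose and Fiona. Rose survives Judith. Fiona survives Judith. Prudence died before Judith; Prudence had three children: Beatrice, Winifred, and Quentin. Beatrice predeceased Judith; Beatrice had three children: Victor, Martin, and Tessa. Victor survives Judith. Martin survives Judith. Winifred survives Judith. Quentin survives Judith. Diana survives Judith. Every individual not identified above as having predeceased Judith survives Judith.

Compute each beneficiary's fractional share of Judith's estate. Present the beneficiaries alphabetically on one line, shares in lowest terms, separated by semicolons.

There is no surviving spouse, so the entire estate passes to Judith's descendants per capita at each generation.
At generation 1 (Nora, Prudence, George, Diana) there are 4 shares of (1)/4 = 1/4 each.
Living: George and Diana — each takes 1/4.
Deceased: Nora and Prudence. Their combined 1/2 is pooled and carried to generation 2.
At generation 2 (Rose, Fiona, Beatrice, Winifred, Quentin) there are 5 shares of (1/2)/5 = 1/10 each.
Living: Rose, Fiona, Winifred, and Quentin — each takes 1/10.
Deceased: Beatrice. That 1/10 share is carried to generation 3.
At generation 3 (Victor, Martin, Tessa) there are 3 shares of (1/10)/3 = 1/30 each.
Living: Victor, Martin, and Tessa — each takes 1/30.

Diana 1/4; Fiona 1/10; George 1/4; Martin 1/30; Quentin 1/10; Rose 1/10; Tessa 1/30; Victor 1/30; Winifred 1/10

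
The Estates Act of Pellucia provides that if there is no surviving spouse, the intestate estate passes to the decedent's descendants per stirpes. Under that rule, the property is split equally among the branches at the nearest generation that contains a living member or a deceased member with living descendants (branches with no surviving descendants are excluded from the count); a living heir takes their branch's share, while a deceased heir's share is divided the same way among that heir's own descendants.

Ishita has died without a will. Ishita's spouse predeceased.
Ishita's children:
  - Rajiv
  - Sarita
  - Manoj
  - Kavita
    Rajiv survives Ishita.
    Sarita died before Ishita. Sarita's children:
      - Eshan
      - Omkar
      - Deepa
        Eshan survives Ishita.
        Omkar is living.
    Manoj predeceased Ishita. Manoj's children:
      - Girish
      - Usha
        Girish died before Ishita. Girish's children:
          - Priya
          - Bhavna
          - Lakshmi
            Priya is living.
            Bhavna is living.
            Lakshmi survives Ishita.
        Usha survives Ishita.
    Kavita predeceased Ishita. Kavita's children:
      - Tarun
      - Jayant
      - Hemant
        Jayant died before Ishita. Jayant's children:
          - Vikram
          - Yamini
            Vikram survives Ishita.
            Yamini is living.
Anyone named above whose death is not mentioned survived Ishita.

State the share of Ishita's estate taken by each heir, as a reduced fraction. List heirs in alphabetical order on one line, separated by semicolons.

There is no surviving spouse, so the entire estate passes to Ishita's descendants per stirpes.
The estate is divided into 4 equal shares of 1/4 among Rajiv, Sarita, Manoj, Kavita.
Rajiv is living and takes 1/4.
Sarita predeceased; the 1/4 allotted to Sarita's branch passes to Sarita's issue by representation.
The 1/4 is divided into 3 equal shares of 1/12 among Eshan, Omkar, Deepa.
Eshan is living and takes 1/12.
Omkar is living and takes 1/12.
Deepa is living and takes 1/12.
Manoj predeceased; the 1/4 allotted to Manoj's branch passes to Manoj's issue by representation.
The 1/4 is divided into 2 equal shares of 1/8 among Girish, Usha.
Girish predeceased; the 1/8 allotted to Girish's branch passes to Girish's issue by representation.
The 1/8 is divided into 3 equal shares of 1/24 among Priya, Bhavna, Lakshmi.
Priya is living and takes 1/24.
Bhavna is living and takes 1/24.
Lakshmi is living and takes 1/24.
Usha is living and takes 1/8.
Kavita predeceased; the 1/4 allotted to Kavita's branch passes to Kavita's issue by representation.
The 1/4 is divided into 3 equal shares of 1/12 among Tarun, Jayant, Hemant.
Tarun is living and takes 1/12.
Jayant predeceased; the 1/12 allotted to Jayant's branch passes to Jayant's issue by representation.
The 1/12 is divided into 2 equal shares of 1/24 among Vikram, Yamini.
Vikram is living and takes 1/24.
Yamini is living and takes 1/24.
Hemant is living and takes 1/12.

Bhavna 1/24; Deepa 1/12; Eshan 1/12; Hemant 1/12; Lakshmi 1/24; Omkar 1/12; Priya 1/24; Rajiv 1/4; Tarun 1/12; Usha 1/8; Vikram 1/24; Yamini 1/24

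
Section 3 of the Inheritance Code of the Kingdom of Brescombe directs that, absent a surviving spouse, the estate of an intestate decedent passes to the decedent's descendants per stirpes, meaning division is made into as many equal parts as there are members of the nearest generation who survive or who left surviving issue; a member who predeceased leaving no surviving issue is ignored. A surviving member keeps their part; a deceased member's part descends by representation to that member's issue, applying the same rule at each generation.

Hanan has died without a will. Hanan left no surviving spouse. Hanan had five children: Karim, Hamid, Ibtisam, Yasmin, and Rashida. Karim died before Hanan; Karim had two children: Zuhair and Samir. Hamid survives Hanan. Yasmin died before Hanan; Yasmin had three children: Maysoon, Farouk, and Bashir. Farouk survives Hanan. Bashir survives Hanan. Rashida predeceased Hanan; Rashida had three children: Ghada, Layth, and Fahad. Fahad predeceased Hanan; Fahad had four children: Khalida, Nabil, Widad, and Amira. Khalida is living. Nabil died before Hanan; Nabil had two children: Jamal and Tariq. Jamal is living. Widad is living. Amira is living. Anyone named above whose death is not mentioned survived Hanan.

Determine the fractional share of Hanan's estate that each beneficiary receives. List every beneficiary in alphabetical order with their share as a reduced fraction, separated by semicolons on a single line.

There is no surviving spouse, so the entire estate passes to Hanan's descendants per stirpes.
The estate is divided into 5 equal shares of 1/5 among Karim, Hamid, Ibtisam, Yasmin, Rashida.
Karim predeceased; the 1/5 allotted to Karim's branch passes to Karim's issue by representation.
The 1/5 is divided into 2 equal shares of 1/10 among Zuhair, Samir.
Zuhair is living and takes 1/10.
Samir is living and takes 1/10.
Hamid is living and takes 1/5.
Ibtisam is living and takes 1/5.
Yasmin predeceased; the 1/5 allotted to Yasmin's branch passes to Yasmin's issue by representation.
The 1/5 is divided into 3 equal shares of 1/15 among Maysoon, Farouk, Bashir.
Maysoon is living and takes 1/15.
Farouk is living and takes 1/15.
Bashir is living and takes 1/15.
Rashida predeceased; the 1/5 allotted to Rashida's branch passes to Rashida's issue by representation.
The 1/5 is divided into 3 equal shares of 1/15 among Ghada, Layth, Fahad.
Ghada is living and takes 1/15.
Layth is living and takes 1/15.
Fahad predeceased; the 1/15 allotted to Fahad's branch passes to Fahad's issue by representation.
The 1/15 is divided into 4 equal shares of 1/60 among Khalida, Nabil, Widad, Amira.
Khalida is living and takes 1/60.
Nabil predeceased; the 1/60 allotted to Nabil's branch passes to Nabil's issue by representation.
The 1/60 is divided into 2 equal shares of 1/120 among Jamal, Tariq.
Jamal is living and takes 1/120.
Tariq is living and takes 1/120.
Widad is living and takes 1/60.
Amira is living and takes 1/60.

Amira 1/60; Bashir 1/15; Farouk 1/15; Ghada 1/15; Hamid 1/5; Ibtisam 1/5; Jamal 1/120; Khalida 1/60; Layth 1/15; Maysoon 1/15; Samir 1/10; Tariq 1/120; Widad 1/60; Zuhair 1/10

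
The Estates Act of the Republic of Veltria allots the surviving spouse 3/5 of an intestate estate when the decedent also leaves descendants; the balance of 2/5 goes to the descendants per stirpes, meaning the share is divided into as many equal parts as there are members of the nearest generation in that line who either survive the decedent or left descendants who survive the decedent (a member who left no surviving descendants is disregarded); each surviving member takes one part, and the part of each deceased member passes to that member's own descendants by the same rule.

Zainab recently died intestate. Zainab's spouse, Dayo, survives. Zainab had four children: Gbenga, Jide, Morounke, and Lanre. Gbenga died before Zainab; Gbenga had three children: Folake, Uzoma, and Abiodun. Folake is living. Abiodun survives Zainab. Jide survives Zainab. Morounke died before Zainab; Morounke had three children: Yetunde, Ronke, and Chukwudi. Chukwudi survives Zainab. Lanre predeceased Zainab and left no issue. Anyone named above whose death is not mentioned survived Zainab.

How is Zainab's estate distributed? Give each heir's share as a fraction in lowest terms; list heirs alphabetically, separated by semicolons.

Abiodun 2/45; Chukwudi 2/45; Dayo 3/5; Folake 2/45; Jide 2/15; Ronke 2/45; Uzoma 2/45; Yetunde 2/45

Dayo, as surviving spouse, takes 3/5.
The remaining 2/5 passes to Zainab's descendants per stirpes.
Lanre left no surviving issue, so that branch lapses and is disregarded.
The 2/5 is divided into 3 equal shares of 2/15 among Gbenga, Jide, Morounke.
Gbenga predeceased; the 2/15 allotted to Gbenga's branch passes to Gbenga's issue by representation.
The 2/15 is divided into 3 equal shares of 2/45 among Folake, Uzoma, Abiodun.
Folake is living and takes 2/45.
Uzoma is living and takes 2/45.
Abiodun is living and takes 2/45.
Jide is living and takes 2/15.
Morounke predeceased; the 2/15 allotted to Morounke's branch passes to Morounke's issue by representation.
The 2/15 is divided into 3 equal shares of 2/45 among Yetunde, Ronke, Chukwudi.
Yetunde is living and takes 2/45.
Ronke is living and takes 2/45.
Chukwudi is living and takes 2/45.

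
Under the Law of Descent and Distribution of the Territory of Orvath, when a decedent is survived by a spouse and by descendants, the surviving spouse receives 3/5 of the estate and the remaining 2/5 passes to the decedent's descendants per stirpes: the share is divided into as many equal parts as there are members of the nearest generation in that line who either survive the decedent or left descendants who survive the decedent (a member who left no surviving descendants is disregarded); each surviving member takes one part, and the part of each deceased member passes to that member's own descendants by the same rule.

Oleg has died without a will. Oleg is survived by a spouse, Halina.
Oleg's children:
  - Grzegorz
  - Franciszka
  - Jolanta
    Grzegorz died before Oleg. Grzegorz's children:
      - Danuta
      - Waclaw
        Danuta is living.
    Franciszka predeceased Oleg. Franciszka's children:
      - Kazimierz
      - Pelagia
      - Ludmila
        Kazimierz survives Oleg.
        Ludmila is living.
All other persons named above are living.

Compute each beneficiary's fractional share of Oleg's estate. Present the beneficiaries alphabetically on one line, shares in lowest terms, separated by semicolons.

Danuta 1/15; Halina 3/5; Jolanta 2/15; Kazimierz 2/45; Ludmila 2/45; Pelagia 2/45; Waclaw 1/15

Halina, as surviving spouse, takes 3/5.
The remaining 2/5 passes to Oleg's descendants per stirpes.
The 2/5 is divided into 3 equal shares of 2/15 among Grzegorz, Franciszka, Jolanta.
Grzegorz predeceased; the 2/15 allotted to Grzegorz's branch passes to Grzegorz's issue by representation.
The 2/15 is divided into 2 equal shares of 1/15 among Danuta, Waclaw.
Danuta is living and takes 1/15.
Waclaw is living and takes 1/15.
Franciszka predeceased; the 2/15 allotted to Franciszka's branch passes to Franciszka's issue by representation.
The 2/15 is divided into 3 equal shares of 2/45 among Kazimierz, Pelagia, Ludmila.
Kazimierz is living and takes 2/45.
Pelagia is living and takes 2/45.
Ludmila is living and takes 2/45.
Jolanta is living and takes 2/15.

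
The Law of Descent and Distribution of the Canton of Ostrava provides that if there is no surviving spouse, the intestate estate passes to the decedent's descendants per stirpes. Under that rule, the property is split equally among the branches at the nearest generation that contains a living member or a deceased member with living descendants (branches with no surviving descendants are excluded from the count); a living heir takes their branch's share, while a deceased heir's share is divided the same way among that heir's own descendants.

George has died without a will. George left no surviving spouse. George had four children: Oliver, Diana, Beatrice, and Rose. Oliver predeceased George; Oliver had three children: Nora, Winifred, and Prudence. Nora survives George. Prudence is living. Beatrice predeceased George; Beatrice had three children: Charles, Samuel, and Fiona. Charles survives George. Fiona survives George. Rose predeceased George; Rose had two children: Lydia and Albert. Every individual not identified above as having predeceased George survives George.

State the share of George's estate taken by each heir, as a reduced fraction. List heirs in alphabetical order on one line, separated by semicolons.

There is no surviving spouse, so the entire estate passes to George's descendants per stirpes.
The estate is divided into 4 equal shares of 1/4 among Oliver, Diana, Beatrice, Rose.
Oliver predeceased; the 1/4 allotted to Oliver's branch passes to Oliver's issue by representation.
The 1/4 is divided into 3 equal shares of 1/12 among Nora, Winifred, Prudence.
Nora is living and takes 1/12.
Winifred is living and takes 1/12.
Prudence is living and takes 1/12.
Diana is living and takes 1/4.
Beatrice predeceased; the 1/4 allotted to Beatrice's branch passes to Beatrice's issue by representation.
The 1/4 is divided into 3 equal shares of 1/12 among Charles, Samuel, Fiona.
Charles is living and takes 1/12.
Samuel is living and takes 1/12.
Fiona is living and takes 1/12.
Rose predeceased; the 1/4 allotted to Rose's branch passes to Rose's issue by representation.
The 1/4 is divided into 2 equal shares of 1/8 among Lydia, Albert.
Lydia is living and takes 1/8.
Albert is living and takes 1/8.

Albert 1/8; Charles 1/12; Diana 1/4; Fiona 1/12; Lydia 1/8; Nora 1/12; Prudence 1/12; Samuel 1/12; Winifred 1/12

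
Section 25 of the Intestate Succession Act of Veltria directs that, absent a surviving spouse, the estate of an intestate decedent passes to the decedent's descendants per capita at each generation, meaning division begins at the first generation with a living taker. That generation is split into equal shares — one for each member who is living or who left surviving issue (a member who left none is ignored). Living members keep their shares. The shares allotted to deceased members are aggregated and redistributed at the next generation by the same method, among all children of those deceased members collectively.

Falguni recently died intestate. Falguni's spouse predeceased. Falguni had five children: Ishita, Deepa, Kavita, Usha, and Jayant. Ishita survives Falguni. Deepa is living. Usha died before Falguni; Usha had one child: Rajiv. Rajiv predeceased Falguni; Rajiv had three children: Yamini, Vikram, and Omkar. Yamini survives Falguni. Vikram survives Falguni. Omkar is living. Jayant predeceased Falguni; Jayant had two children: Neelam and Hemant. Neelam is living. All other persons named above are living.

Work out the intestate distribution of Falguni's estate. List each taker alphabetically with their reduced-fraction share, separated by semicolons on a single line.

There is no surviving spouse, so the entire estate passes to Falguni's descendants per capita at each generation.
At generation 1 (Ishita, Deepa, Kavita, Usha, Jayant) there are 5 shares of (1)/5 = 1/5 each.
Living: Ishita, Deepa, and Kavita — each takes 1/5.
Deceased: Usha and Jayant. Their combined 2/5 is pooled and carried to generation 2.
At generation 2 (Rajiv, Neelam, Hemant) there are 3 shares of (2/5)/3 = 2/15 each.
Living: Neelam and Hemant — each takes 2/15.
Deceased: Rajiv. That 2/15 share is carried to generation 3.
At generation 3 (Yamini, Vikram, Omkar) there are 3 shares of (2/15)/3 = 2/45 each.
Living: Yamini, Vikram, and Omkar — each takes 2/45.

Deepa 1/5; Hemant 2/15; Ishita 1/5; Kavita 1/5; Neelam 2/15; Omkar 2/45; Vikram 2/45; Yamini 2/45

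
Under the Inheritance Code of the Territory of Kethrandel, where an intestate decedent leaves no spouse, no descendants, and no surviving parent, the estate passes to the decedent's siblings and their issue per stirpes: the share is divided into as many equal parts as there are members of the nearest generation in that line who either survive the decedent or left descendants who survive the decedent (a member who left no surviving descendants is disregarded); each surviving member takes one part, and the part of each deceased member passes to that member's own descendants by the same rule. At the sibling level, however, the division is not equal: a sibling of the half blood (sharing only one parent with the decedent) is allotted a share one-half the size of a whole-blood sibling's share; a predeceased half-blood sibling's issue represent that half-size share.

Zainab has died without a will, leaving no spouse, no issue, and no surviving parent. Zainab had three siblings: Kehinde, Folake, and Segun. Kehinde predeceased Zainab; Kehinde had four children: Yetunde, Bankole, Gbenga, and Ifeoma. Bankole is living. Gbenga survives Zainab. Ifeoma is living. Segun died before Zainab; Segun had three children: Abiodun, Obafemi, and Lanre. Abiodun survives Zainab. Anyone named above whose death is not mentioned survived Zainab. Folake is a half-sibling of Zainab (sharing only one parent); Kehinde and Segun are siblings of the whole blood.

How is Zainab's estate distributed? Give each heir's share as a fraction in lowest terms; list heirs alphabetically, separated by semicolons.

No spouse, descendants, or parent survives, so the estate passes to Zainab's siblings per stirpes.
Half-blood siblings count for one-half the weight of whole-blood siblings at the initial division.
Dividing 1 in proportion to weights (total weight 5/2): Kehinde (weight 1) → 2/5; Folake (weight 1/2) → 1/5; Segun (weight 1) → 2/5.
Kehinde predeceased; the 2/5 allotted to Kehinde's branch passes to Kehinde's issue by representation.
The 2/5 is divided into 4 equal shares of 1/10 among Yetunde, Bankole, Gbenga, Ifeoma.
Yetunde is living and takes 1/10.
Bankole is living and takes 1/10.
Gbenga is living and takes 1/10.
Ifeoma is living and takes 1/10.
Folake is living and takes 1/5.
Segun predeceased; the 2/5 allotted to Segun's branch passes to Segun's issue by representation.
The 2/5 is divided into 3 equal shares of 2/15 among Abiodun, Obafemi, Lanre.
Abiodun is living and takes 2/15.
Obafemi is living and takes 2/15.
Lanre is living and takes 2/15.

Abiodun 2/15; Bankole 1/10; Folake 1/5; Gbenga 1/10; Ifeoma 1/10; Lanre 2/15; Obafemi 2/15; Yetunde 1/10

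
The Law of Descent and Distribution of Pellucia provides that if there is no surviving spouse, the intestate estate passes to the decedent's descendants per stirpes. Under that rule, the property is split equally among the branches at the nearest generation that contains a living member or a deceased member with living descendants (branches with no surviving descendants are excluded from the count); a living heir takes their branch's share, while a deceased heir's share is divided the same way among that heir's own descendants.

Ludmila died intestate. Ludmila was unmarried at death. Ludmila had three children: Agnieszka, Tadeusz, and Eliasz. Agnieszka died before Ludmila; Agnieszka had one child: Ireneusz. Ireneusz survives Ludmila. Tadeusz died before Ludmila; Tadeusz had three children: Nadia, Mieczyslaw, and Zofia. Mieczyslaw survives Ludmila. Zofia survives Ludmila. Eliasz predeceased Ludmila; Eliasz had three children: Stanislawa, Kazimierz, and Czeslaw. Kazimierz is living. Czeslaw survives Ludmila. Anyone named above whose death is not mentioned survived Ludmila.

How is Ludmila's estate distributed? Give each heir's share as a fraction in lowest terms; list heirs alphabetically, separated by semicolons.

Czeslaw 1/9; Ireneusz 1/3; Kazimierz 1/9; Mieczyslaw 1/9; Nadia 1/9; Stanislawa 1/9; Zofia 1/9

There is no surviving spouse, so the entire estate passes to Ludmila's descendants per stirpes.
The estate is divided into 3 equal shares of 1/3 among Agnieszka, Tadeusz, Eliasz.
Agnieszka predeceased; the 1/3 allotted to Agnieszka's branch passes to Agnieszka's issue by representation.
Ireneusz is the sole taker at this level and receives the full 1/3.
Tadeusz predeceased; the 1/3 allotted to Tadeusz's branch passes to Tadeusz's issue by representation.
The 1/3 is divided into 3 equal shares of 1/9 among Nadia, Mieczyslaw, Zofia.
Nadia is living and takes 1/9.
Mieczyslaw is living and takes 1/9.
Zofia is living and takes 1/9.
Eliasz predeceased; the 1/3 allotted to Eliasz's branch passes to Eliasz's issue by representation.
The 1/3 is divided into 3 equal shares of 1/9 among Stanislawa, Kazimierz, Czeslaw.
Stanislawa is living and takes 1/9.
Kazimierz is living and takes 1/9.
Czeslaw is living and takes 1/9.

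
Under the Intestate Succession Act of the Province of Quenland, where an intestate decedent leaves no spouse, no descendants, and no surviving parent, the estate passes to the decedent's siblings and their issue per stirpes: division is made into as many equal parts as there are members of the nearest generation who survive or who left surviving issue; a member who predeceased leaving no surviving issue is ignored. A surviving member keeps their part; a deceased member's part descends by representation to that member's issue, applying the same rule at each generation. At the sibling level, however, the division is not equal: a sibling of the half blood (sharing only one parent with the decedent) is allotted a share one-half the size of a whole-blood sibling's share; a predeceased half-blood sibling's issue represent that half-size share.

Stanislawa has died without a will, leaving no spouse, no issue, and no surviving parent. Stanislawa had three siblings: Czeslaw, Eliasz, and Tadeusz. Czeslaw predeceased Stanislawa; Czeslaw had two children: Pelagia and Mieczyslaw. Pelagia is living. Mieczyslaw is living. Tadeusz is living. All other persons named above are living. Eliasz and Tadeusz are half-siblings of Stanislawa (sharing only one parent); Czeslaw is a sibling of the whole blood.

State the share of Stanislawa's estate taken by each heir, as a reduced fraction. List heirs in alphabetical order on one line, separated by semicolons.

Eliasz 1/4; Mieczyslaw 1/4; Pelagia 1/4; Tadeusz 1/4

No spouse, descendants, or parent survives, so the estate passes to Stanislawa's siblings per stirpes.
Half-blood siblings count for one-half the weight of whole-blood siblings at the initial division.
Dividing 1 in proportion to weights (total weight 2): Czeslaw (weight 1) → 1/2; Eliasz (weight 1/2) → 1/4; Tadeusz (weight 1/2) → 1/4.
Czeslaw predeceased; the 1/2 allotted to Czeslaw's branch passes to Czeslaw's issue by representation.
The 1/2 is divided into 2 equal shares of 1/4 among Pelagia, Mieczyslaw.
Pelagia is living and takes 1/4.
Mieczyslaw is living and takes 1/4.
Eliasz is living and takes 1/4.
Tadeusz is living and takes 1/4.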